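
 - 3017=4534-7551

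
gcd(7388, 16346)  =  2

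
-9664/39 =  - 248 + 8/39 = - 247.79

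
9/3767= 9/3767=0.00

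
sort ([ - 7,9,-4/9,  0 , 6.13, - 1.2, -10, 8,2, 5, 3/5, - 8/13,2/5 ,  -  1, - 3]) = [- 10, - 7,  -  3,-1.2, - 1, - 8/13, - 4/9, 0,2/5, 3/5, 2,5,6.13, 8,9]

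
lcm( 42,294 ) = 294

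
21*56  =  1176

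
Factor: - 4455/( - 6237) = 5^1*7^( - 1 ) = 5/7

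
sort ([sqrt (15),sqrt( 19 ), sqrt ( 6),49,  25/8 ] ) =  [sqrt(6), 25/8, sqrt( 15),sqrt(19),49] 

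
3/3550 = 3/3550 = 0.00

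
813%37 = 36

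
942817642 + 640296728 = 1583114370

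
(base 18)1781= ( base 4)2000311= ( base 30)94P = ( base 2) 10000000110101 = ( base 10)8245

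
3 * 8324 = 24972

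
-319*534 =-170346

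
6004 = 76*79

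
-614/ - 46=307/23 = 13.35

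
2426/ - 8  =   - 304 +3/4 = - 303.25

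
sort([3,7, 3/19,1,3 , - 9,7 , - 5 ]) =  [-9,-5,3/19,1,3 , 3,7,7]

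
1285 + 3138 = 4423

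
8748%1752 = 1740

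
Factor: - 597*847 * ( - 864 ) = 2^5*3^4*7^1*11^2*199^1 = 436889376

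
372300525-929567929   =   - 557267404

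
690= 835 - 145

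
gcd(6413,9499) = 1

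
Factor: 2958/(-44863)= - 2^1*3^1*7^ ( - 1)*13^( - 1) = -6/91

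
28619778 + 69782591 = 98402369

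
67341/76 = 67341/76 = 886.07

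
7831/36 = 7831/36 = 217.53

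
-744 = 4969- 5713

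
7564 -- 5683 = 13247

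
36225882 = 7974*4543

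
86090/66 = 43045/33 = 1304.39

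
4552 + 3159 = 7711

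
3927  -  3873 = 54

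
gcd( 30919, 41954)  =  1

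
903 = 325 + 578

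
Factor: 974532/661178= 487266/330589 =2^1*  3^1*7^( - 1)*13^1*83^( - 1)*569^( - 1 )*6247^1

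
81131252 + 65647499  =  146778751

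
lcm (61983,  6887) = 61983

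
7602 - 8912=- 1310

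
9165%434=51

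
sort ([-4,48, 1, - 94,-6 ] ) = [-94, - 6,-4, 1, 48 ] 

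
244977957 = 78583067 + 166394890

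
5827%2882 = 63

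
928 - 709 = 219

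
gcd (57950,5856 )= 122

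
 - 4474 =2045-6519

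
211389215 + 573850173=785239388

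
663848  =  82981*8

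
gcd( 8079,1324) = 1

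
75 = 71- -4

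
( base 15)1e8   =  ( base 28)fn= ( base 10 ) 443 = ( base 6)2015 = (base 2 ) 110111011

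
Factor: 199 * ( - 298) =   -  2^1*149^1*199^1  =  - 59302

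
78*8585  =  669630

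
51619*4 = 206476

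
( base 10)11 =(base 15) b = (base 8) 13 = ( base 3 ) 102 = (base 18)b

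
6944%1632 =416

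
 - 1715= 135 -1850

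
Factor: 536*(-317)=  -  169912=- 2^3  *67^1* 317^1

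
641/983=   641/983 = 0.65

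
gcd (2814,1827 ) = 21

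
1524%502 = 18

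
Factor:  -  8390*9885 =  - 2^1*3^1* 5^2*659^1*839^1  =  -82935150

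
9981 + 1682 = 11663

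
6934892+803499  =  7738391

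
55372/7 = 55372/7 = 7910.29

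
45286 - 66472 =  - 21186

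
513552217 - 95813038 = 417739179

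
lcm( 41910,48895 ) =293370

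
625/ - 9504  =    -  625/9504=- 0.07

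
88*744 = 65472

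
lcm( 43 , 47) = 2021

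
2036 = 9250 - 7214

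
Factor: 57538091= 13^1*4426007^1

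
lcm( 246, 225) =18450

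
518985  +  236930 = 755915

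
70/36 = 35/18= 1.94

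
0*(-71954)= 0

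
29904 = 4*7476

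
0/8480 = 0 = 0.00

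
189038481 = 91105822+97932659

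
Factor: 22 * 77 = 1694 = 2^1*7^1 * 11^2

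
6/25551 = 2/8517 = 0.00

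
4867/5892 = 4867/5892 =0.83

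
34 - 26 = 8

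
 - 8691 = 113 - 8804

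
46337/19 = 46337/19 = 2438.79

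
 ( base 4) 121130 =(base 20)418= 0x65c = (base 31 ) 1LG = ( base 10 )1628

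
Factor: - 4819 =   -  61^1*79^1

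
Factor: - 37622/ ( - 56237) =2^1*13^1 * 1447^1*56237^ ( - 1)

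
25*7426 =185650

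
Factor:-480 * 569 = - 273120 = -2^5*3^1*5^1*569^1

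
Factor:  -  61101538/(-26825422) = 30550769/13412711 = 13^(  -  1 ) * 17^( -1 )*43^1*137^(-1 )*443^(-1 )*710483^1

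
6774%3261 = 252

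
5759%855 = 629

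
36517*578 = 21106826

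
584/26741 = 584/26741  =  0.02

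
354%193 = 161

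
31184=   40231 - 9047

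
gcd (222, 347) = 1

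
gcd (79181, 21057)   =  1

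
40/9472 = 5/1184 =0.00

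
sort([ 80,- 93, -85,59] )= [ - 93,- 85,59,80 ] 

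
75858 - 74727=1131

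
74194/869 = 74194/869 = 85.38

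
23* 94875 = 2182125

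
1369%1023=346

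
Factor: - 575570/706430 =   -  57557/70643= - 41^(-1 )* 1723^( - 1)*57557^1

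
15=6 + 9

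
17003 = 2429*7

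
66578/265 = 251 + 63/265 = 251.24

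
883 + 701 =1584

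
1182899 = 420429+762470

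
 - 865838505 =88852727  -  954691232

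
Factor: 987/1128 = 2^(-3)*7^1 = 7/8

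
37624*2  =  75248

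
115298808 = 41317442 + 73981366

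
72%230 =72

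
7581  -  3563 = 4018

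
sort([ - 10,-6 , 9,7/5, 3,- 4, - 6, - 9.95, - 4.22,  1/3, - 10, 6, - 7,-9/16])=[ - 10,  -  10,-9.95, - 7 , - 6 , -6,  -  4.22, - 4, - 9/16,1/3, 7/5,3,6,9]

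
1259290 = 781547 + 477743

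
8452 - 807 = 7645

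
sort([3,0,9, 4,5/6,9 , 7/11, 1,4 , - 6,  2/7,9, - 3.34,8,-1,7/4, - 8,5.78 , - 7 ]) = [-8,-7, - 6, - 3.34,  -  1, 0, 2/7, 7/11 , 5/6,1 , 7/4,  3, 4,  4, 5.78 , 8,  9, 9, 9 ]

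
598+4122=4720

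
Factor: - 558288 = -2^4*3^2*3877^1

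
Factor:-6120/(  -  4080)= 3/2  =  2^( - 1 )*3^1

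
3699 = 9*411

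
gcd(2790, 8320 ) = 10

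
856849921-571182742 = 285667179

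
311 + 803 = 1114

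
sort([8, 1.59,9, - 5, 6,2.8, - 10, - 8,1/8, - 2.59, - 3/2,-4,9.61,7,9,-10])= [ - 10,-10,-8,-5,- 4, - 2.59, - 3/2, 1/8, 1.59,  2.8,6,  7,  8 , 9,9, 9.61]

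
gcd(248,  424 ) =8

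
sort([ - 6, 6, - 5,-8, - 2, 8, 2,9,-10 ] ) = [ - 10, - 8 ,-6, - 5, - 2,2, 6 , 8,9]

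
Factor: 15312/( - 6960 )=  - 5^( - 1 )*11^1 = - 11/5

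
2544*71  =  180624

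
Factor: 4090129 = 4090129^1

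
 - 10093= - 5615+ -4478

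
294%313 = 294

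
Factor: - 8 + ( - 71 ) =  - 79^1 = - 79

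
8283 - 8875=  - 592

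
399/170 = 399/170= 2.35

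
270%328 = 270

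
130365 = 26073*5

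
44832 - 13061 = 31771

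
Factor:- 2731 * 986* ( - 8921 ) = 24022165486 = 2^1*11^1*17^1*29^1*811^1*2731^1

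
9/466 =9/466 = 0.02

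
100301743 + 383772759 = 484074502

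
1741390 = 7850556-6109166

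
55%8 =7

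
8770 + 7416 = 16186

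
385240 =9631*40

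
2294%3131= 2294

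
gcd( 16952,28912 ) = 104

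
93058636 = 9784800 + 83273836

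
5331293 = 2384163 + 2947130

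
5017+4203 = 9220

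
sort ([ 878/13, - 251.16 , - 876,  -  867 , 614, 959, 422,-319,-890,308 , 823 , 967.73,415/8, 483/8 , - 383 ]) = [ - 890, - 876,-867,- 383, - 319, - 251.16, 415/8,483/8, 878/13, 308,422, 614,823 , 959, 967.73]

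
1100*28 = 30800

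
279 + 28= 307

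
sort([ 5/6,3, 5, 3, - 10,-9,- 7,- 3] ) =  [ - 10, - 9, - 7,-3,5/6,  3,3,5 ] 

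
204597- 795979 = -591382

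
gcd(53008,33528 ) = 8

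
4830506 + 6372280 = 11202786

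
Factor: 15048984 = 2^3*3^1 * 627041^1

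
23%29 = 23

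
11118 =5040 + 6078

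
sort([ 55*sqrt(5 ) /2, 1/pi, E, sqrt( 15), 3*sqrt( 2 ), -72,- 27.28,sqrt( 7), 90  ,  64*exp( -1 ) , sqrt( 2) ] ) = [  -  72, - 27.28,1/pi, sqrt( 2 ),sqrt(7 ),E, sqrt(15), 3*sqrt( 2 ),64*exp(-1), 55*sqrt ( 5)/2, 90]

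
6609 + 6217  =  12826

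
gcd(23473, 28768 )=1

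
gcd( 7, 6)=1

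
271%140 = 131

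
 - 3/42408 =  - 1 + 14135/14136 = - 0.00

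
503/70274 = 503/70274 = 0.01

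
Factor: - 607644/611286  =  -2^1 * 3^1*13^( - 1) * 17^( - 1)*461^ ( - 1 )*16879^1 = - 101274/101881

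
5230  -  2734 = 2496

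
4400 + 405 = 4805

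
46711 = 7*6673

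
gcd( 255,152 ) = 1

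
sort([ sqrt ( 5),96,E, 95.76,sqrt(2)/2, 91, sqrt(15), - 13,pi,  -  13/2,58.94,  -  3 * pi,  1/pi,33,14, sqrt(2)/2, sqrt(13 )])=[ - 13,- 3*pi, - 13/2,1/pi,sqrt( 2)/2,sqrt( 2 ) /2, sqrt(5),E, pi,sqrt(13) , sqrt(15),14,33 , 58.94, 91, 95.76 , 96] 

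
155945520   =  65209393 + 90736127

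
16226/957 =16 + 914/957=16.96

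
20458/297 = 20458/297 = 68.88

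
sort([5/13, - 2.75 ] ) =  [ - 2.75, 5/13]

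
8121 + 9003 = 17124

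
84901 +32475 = 117376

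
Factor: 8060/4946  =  2^1  *  5^1*13^1*31^1 * 2473^(-1 )  =  4030/2473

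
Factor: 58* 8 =464 = 2^4*29^1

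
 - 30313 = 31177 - 61490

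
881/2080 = 881/2080 = 0.42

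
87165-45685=41480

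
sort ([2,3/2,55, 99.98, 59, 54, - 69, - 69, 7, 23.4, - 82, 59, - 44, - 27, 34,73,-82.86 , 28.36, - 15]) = [ - 82.86, - 82, - 69 , - 69, - 44,- 27, - 15, 3/2, 2,7, 23.4, 28.36 , 34,54, 55, 59,59,73, 99.98 ]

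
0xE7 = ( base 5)1411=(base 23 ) A1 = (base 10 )231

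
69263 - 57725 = 11538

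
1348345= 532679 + 815666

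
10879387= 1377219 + 9502168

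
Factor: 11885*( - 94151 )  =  -1118984635= - 5^1*2377^1*94151^1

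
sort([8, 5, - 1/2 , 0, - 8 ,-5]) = [- 8, - 5, - 1/2, 0, 5, 8 ] 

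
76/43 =1+ 33/43  =  1.77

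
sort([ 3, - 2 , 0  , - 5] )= [-5, - 2, 0,3 ] 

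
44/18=2 + 4/9 = 2.44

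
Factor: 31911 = 3^1*11^1*967^1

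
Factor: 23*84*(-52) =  - 2^4*3^1*7^1*13^1*23^1= -100464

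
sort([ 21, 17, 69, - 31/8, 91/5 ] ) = [ - 31/8,17,91/5,21,69]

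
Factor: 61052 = 2^2*15263^1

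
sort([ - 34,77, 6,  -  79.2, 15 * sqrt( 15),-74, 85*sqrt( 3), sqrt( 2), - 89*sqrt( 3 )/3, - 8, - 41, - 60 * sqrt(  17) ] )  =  [ - 60*sqrt( 17), - 79.2, - 74, - 89*sqrt (3) /3, - 41, - 34, - 8,sqrt( 2), 6, 15*sqrt ( 15),77 , 85*sqrt( 3)]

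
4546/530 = 8 + 153/265 = 8.58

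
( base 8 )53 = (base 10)43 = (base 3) 1121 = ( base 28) 1F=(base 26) 1H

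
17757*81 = 1438317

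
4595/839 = 4595/839=5.48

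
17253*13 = 224289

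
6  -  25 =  - 19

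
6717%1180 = 817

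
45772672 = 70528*649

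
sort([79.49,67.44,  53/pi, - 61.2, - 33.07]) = [-61.2, -33.07,53/pi , 67.44,79.49]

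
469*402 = 188538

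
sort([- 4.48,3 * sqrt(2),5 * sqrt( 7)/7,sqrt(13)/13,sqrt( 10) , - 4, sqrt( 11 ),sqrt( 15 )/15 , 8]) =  [ - 4.48 , - 4, sqrt(15 )/15, sqrt( 13)/13, 5*sqrt(7)/7, sqrt( 10), sqrt( 11), 3*sqrt( 2 ),8 ] 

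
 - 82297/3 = -82297/3=   - 27432.33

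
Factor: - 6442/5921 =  - 2^1*31^(- 1)*191^(-1)*3221^1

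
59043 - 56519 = 2524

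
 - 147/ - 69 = 49/23=2.13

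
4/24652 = 1/6163 = 0.00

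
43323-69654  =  -26331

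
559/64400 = 559/64400 = 0.01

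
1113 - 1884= - 771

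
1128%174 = 84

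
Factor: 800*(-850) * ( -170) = 115600000 =2^7*5^5*17^2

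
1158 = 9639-8481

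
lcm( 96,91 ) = 8736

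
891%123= 30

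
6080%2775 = 530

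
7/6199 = 7/6199 = 0.00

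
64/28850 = 32/14425 = 0.00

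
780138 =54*14447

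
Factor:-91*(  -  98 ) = 8918 = 2^1*7^3*13^1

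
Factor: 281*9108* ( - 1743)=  - 4460943564 = - 2^2*3^3*7^1*11^1*23^1*83^1*281^1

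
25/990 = 5/198 = 0.03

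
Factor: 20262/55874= 3^1*7^( - 1 ) * 11^1*13^ ( - 1) = 33/91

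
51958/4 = 25979/2= 12989.50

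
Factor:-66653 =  - 66653^1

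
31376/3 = 10458+2/3=10458.67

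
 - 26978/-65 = 26978/65 = 415.05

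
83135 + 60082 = 143217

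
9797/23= 425 + 22/23 = 425.96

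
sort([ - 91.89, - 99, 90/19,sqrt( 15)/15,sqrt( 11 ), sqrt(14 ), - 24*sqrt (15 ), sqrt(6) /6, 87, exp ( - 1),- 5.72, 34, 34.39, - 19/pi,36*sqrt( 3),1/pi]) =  [ - 99, - 24*sqrt(15 ), - 91.89, - 19/pi, - 5.72,  sqrt( 15 ) /15, 1/pi, exp( - 1), sqrt(6 ) /6, sqrt( 11), sqrt( 14), 90/19,34, 34.39, 36*sqrt( 3), 87]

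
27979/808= 27979/808=34.63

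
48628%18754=11120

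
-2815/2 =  - 2815/2 =- 1407.50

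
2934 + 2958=5892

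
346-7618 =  - 7272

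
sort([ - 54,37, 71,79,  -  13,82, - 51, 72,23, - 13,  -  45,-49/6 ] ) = [ - 54, - 51 ,-45, - 13, - 13, - 49/6,23, 37, 71,72,79,82 ] 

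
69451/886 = 78 + 343/886 = 78.39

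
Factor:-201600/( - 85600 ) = 252/107 = 2^2*3^2*7^1 *107^( - 1 ) 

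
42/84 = 1/2 = 0.50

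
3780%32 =4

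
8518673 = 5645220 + 2873453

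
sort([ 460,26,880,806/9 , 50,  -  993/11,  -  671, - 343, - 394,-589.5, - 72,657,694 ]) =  [ - 671, - 589.5, - 394, - 343,  -  993/11 , - 72, 26,50,806/9,460,657,694,880 ]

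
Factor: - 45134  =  -2^1*22567^1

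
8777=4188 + 4589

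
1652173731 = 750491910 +901681821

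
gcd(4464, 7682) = 2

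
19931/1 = 19931 =19931.00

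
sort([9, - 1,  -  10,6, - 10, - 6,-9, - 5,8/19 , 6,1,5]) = [ - 10, - 10,- 9, - 6, - 5, - 1,8/19,1,5 , 6, 6,9]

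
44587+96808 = 141395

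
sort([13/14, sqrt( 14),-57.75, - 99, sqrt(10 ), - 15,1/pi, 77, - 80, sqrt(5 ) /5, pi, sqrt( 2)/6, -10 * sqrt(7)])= [ - 99, - 80, - 57.75, - 10 * sqrt( 7), - 15 , sqrt(2)/6, 1/pi, sqrt( 5)/5, 13/14,pi,  sqrt(10 ), sqrt (14), 77]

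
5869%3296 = 2573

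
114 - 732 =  - 618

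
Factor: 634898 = 2^1*11^1 * 28859^1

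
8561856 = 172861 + 8388995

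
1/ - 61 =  - 1 + 60/61=- 0.02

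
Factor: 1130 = 2^1*5^1* 113^1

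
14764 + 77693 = 92457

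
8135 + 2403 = 10538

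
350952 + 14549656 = 14900608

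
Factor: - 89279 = -73^1*1223^1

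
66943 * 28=1874404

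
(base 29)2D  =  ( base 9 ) 78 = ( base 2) 1000111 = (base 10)71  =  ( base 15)4B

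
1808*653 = 1180624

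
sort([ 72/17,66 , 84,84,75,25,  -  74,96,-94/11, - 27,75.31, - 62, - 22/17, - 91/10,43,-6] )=[ -74, - 62, - 27, - 91/10,  -  94/11, - 6,-22/17,72/17  ,  25,43, 66, 75,75.31,84,84, 96] 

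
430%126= 52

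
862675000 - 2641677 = 860033323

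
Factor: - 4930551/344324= - 2^(-2)*3^4*29^1*59^(-1) * 1459^( - 1)* 2099^1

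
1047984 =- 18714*( - 56)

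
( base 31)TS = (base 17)339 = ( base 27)179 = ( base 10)927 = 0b1110011111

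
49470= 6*8245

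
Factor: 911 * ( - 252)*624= - 2^6*3^3*7^1 * 13^1*911^1 = - 143252928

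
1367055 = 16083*85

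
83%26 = 5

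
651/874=651/874 = 0.74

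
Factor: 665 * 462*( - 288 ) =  - 88482240 = - 2^6 * 3^3 * 5^1*7^2*11^1* 19^1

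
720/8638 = 360/4319 = 0.08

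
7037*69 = 485553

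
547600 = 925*592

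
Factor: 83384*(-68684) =  -  5727146656 = -2^5*7^2*11^1*223^1*1489^1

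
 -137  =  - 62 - 75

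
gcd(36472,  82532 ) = 188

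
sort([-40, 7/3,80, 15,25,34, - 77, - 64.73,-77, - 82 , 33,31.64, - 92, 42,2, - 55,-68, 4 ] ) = [ - 92, - 82,  -  77,  -  77, - 68,- 64.73, - 55, - 40, 2,7/3,4,15, 25,31.64, 33, 34,42, 80] 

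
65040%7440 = 5520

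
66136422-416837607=-350701185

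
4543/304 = 4543/304 = 14.94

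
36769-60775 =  -24006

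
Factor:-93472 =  - 2^5*23^1 * 127^1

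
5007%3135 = 1872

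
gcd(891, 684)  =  9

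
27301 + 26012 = 53313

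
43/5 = 43/5  =  8.60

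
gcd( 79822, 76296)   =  2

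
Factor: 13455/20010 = 39/58 = 2^(-1) * 3^1*13^1*29^ ( - 1)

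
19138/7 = 2734 = 2734.00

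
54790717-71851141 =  - 17060424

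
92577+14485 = 107062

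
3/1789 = 3/1789=0.00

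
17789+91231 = 109020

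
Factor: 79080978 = 2^1*3^1*  47^1* 193^1*1453^1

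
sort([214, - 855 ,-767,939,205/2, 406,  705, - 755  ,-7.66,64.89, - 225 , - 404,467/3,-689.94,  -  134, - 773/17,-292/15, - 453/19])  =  [-855, - 767, - 755 ,  -  689.94,-404, -225, - 134,-773/17, - 453/19,- 292/15  ,  -  7.66,64.89,  205/2, 467/3, 214 , 406,705,939]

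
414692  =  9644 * 43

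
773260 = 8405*92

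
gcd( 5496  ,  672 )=24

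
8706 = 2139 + 6567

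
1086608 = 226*4808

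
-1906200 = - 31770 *60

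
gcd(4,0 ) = 4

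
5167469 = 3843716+1323753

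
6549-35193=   -  28644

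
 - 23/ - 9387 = 23/9387 = 0.00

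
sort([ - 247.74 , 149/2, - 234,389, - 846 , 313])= [-846, - 247.74, - 234,149/2, 313,389 ]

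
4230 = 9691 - 5461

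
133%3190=133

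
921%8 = 1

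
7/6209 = 1/887=0.00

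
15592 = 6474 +9118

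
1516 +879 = 2395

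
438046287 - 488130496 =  - 50084209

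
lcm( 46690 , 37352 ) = 186760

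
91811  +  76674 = 168485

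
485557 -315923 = 169634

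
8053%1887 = 505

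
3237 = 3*1079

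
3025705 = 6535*463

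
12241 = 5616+6625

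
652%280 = 92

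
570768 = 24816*23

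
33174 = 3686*9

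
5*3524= 17620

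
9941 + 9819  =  19760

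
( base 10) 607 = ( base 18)1FD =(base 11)502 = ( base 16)25f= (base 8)1137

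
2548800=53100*48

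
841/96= 8+73/96= 8.76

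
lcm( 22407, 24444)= 268884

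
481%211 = 59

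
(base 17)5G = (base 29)3E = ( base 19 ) 56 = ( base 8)145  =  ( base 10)101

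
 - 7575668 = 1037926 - 8613594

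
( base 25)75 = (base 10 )180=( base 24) 7C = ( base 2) 10110100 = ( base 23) 7J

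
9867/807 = 12  +  61/269 = 12.23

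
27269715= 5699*4785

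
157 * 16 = 2512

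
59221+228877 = 288098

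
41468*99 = 4105332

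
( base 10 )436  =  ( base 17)18B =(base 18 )164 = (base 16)1B4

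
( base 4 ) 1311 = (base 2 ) 1110101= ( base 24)4l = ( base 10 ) 117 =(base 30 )3r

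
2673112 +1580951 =4254063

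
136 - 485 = -349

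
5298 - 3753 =1545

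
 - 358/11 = -33 + 5/11=-  32.55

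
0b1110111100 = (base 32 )TS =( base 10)956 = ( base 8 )1674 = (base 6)4232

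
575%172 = 59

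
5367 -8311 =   -  2944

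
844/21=844/21 = 40.19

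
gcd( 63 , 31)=1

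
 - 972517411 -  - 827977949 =-144539462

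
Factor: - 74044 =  - 2^2 * 107^1 * 173^1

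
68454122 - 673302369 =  - 604848247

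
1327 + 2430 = 3757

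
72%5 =2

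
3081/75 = 1027/25=41.08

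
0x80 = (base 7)242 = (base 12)a8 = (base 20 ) 68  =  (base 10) 128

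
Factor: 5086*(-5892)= - 29966712   =  -2^3*3^1*491^1*2543^1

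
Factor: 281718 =2^1*3^4*37^1*47^1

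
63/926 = 63/926 = 0.07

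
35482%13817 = 7848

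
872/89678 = 436/44839=0.01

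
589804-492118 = 97686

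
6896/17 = 6896/17  =  405.65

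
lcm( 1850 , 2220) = 11100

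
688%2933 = 688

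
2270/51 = 2270/51= 44.51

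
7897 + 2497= 10394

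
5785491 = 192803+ 5592688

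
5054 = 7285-2231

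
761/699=1 + 62/699 = 1.09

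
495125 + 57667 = 552792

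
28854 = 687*42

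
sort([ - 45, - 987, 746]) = [ - 987, - 45, 746 ] 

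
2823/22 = 2823/22  =  128.32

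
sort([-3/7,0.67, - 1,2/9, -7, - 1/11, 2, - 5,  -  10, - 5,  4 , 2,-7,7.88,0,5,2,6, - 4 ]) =[-10,- 7, - 7,-5, - 5, - 4, - 1,- 3/7,-1/11,0,2/9, 0.67, 2,2, 2,  4,5, 6,7.88 ]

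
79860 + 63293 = 143153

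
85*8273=703205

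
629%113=64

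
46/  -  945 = - 46/945 = -0.05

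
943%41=0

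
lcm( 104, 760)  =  9880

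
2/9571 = 2/9571  =  0.00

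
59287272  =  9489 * 6248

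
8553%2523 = 984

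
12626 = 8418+4208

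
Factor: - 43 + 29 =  - 14=- 2^1*7^1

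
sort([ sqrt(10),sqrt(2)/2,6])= [sqrt( 2)/2, sqrt (10), 6 ]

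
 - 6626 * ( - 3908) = 25894408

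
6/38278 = 3/19139=0.00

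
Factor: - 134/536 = - 1/4 = - 2^(-2)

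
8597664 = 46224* 186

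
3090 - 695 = 2395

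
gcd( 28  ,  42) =14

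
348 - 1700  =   - 1352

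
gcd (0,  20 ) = 20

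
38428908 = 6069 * 6332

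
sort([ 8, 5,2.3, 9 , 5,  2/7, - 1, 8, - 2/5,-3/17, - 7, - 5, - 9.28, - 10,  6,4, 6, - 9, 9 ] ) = [ - 10 , - 9.28 , - 9,  -  7,-5 ,-1, - 2/5,- 3/17,2/7 , 2.3, 4,5, 5,6,6,  8,  8, 9, 9 ]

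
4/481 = 4/481 = 0.01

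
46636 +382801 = 429437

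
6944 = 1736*4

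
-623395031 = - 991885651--368490620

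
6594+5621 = 12215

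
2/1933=2/1933 = 0.00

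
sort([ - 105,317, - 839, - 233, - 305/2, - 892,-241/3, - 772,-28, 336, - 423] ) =[ - 892, - 839, - 772, - 423, - 233, - 305/2, - 105, - 241/3,- 28, 317,336] 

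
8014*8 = 64112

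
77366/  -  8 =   -  38683/4 = - 9670.75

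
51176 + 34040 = 85216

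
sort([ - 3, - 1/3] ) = [ - 3, - 1/3 ] 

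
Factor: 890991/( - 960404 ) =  -2^( - 2 )*3^2*98999^1*240101^( - 1 ) 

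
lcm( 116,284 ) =8236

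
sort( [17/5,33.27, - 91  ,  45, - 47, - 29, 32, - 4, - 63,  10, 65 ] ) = [ - 91, - 63, - 47,- 29,- 4,17/5,10,32,33.27, 45,  65 ] 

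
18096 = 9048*2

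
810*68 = 55080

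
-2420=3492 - 5912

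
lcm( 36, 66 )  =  396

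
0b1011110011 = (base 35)LK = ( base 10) 755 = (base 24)17B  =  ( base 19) 21E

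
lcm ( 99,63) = 693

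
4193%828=53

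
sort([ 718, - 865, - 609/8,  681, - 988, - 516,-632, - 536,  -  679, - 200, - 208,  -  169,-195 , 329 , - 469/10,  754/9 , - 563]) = [-988, - 865, - 679, -632, - 563,- 536 ,-516, -208, - 200,-195, - 169, - 609/8,-469/10,754/9  ,  329,681,718]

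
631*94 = 59314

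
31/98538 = 31/98538 = 0.00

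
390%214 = 176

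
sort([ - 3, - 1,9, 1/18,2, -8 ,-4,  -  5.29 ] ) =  [-8, - 5.29, - 4, - 3, - 1,1/18,2,9]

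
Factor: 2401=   7^4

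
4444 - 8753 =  - 4309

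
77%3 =2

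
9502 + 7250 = 16752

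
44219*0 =0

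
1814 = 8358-6544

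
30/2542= 15/1271= 0.01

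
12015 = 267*45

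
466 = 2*233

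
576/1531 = 576/1531= 0.38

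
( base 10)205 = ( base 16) cd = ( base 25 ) 85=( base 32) 6D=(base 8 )315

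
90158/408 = 45079/204 = 220.98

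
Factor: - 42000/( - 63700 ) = 2^2*3^1 * 5^1*7^ ( - 1 )*13^(-1 ) = 60/91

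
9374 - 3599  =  5775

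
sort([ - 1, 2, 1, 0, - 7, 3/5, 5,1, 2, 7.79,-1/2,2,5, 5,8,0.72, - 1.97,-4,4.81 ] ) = [ - 7,  -  4, - 1.97, - 1, - 1/2 , 0, 3/5, 0.72, 1, 1, 2, 2,  2, 4.81 , 5,5, 5,7.79,8]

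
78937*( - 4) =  - 315748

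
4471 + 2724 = 7195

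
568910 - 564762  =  4148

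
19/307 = 19/307 = 0.06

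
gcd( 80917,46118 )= 1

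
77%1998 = 77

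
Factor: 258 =2^1*3^1 *43^1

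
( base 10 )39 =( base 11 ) 36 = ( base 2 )100111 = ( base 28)1B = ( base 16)27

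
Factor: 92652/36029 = 13236/5147 = 2^2 * 3^1 * 1103^1*5147^( - 1)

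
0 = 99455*0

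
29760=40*744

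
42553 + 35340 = 77893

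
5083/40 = 127+3/40 = 127.08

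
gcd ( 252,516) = 12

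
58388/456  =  128+5/114=128.04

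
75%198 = 75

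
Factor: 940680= 2^3*3^3*5^1 * 13^1*67^1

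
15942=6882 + 9060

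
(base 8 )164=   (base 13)8C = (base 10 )116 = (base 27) 48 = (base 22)56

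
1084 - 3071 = - 1987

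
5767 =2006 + 3761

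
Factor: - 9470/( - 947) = 10 = 2^1*5^1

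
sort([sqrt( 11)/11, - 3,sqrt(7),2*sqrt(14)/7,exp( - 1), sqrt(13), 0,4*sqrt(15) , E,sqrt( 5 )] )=[  -  3,0, sqrt( 11) /11, exp( - 1 ), 2*sqrt ( 14)/7, sqrt( 5), sqrt(7 ),  E, sqrt(13 ), 4 * sqrt(15 ) ] 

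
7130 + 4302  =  11432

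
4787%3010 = 1777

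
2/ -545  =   - 1 + 543/545 = - 0.00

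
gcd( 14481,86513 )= 1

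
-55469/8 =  - 55469/8 = - 6933.62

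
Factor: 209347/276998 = 2^( - 1) * 17^( - 1 ) * 8147^( - 1)*209347^1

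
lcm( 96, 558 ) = 8928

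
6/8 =3/4 =0.75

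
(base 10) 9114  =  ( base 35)7fe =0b10001110011010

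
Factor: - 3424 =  - 2^5*107^1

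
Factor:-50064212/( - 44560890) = 2275646/2025495 = 2^1*3^( - 2)*5^( - 1)*19^( - 1)*23^( - 1)*43^1*47^1*103^( - 1 )*563^1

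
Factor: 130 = 2^1*5^1*13^1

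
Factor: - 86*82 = -7052  =  -2^2*41^1*43^1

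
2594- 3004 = -410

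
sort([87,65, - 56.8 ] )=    [ - 56.8 , 65,87 ] 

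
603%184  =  51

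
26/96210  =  13/48105 = 0.00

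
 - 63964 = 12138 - 76102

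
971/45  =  971/45 = 21.58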